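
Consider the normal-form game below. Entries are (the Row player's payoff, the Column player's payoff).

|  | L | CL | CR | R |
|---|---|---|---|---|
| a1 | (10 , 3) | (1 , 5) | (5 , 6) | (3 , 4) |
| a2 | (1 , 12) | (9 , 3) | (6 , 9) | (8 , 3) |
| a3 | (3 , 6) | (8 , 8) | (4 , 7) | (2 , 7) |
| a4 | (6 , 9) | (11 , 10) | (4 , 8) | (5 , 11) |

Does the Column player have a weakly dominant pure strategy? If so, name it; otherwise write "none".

none

L fails to dominate CL at a1 (3<5).
CL fails to dominate L at a2 (3<12).
CR fails to dominate L at a2 (9<12).
R fails to dominate L at a2 (3<12).
No single strategy dominates all the others.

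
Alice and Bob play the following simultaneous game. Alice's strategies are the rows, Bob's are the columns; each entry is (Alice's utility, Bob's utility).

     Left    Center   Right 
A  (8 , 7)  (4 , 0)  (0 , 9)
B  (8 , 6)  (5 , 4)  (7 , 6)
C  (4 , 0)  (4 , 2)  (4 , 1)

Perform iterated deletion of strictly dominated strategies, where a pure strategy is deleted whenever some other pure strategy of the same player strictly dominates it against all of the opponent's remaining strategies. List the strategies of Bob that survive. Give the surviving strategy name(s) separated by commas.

Row C is eliminated: B beats it against every remaining column (Left: 8>4, Center: 5>4, Right: 7>4).
Column Center is eliminated: Left beats it against every remaining row (A: 7>0, B: 6>4).
Among the remaining strategies, none is strictly dominated by another pure strategy of the same player, so the elimination stops.
Surviving strategies — Alice: {A, B}; Bob: {Left, Right}.

Left, Right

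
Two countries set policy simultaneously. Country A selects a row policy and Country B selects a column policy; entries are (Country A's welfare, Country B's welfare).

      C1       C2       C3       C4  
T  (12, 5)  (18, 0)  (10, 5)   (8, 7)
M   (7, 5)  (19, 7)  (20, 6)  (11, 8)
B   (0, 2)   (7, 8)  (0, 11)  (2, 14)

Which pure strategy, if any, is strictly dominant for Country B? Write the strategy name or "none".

C4

C4 vs C1: T: 7>5, M: 8>5, B: 14>2.
C4 vs C2: T: 7>0, M: 8>7, B: 14>8.
C4 vs C3: T: 7>5, M: 8>6, B: 14>11.
C4 strictly beats every other strategy against every opponent action, so it is strictly dominant.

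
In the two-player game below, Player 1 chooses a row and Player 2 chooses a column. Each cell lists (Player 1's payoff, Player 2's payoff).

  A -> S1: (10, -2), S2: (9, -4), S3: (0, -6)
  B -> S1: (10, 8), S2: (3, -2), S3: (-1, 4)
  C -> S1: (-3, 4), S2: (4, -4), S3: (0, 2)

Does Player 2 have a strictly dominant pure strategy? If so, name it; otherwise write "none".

S1 vs S2: A: -2>-4, B: 8>-2, C: 4>-4.
S1 vs S3: A: -2>-6, B: 8>4, C: 4>2.
S1 strictly beats every other strategy against every opponent action, so it is strictly dominant.

S1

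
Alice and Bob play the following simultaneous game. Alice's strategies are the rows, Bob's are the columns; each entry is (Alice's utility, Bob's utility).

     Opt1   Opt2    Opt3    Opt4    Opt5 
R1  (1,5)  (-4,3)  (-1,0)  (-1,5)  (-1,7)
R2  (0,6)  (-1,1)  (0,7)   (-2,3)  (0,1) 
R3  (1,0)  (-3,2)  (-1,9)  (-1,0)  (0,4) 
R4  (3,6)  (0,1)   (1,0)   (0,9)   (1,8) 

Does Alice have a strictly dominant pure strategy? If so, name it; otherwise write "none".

R4

R4 vs R1: Opt1: 3>1, Opt2: 0>-4, Opt3: 1>-1, Opt4: 0>-1, Opt5: 1>-1.
R4 vs R2: Opt1: 3>0, Opt2: 0>-1, Opt3: 1>0, Opt4: 0>-2, Opt5: 1>0.
R4 vs R3: Opt1: 3>1, Opt2: 0>-3, Opt3: 1>-1, Opt4: 0>-1, Opt5: 1>0.
R4 strictly beats every other strategy against every opponent action, so it is strictly dominant.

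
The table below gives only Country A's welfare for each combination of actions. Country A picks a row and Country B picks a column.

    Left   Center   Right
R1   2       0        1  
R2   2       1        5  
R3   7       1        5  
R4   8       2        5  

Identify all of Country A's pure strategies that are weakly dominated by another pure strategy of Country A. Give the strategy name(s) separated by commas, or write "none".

R2 weakly dominates R1 — Left: 2=2, Center: 1>0, Right: 5>1.
R3 weakly dominates R2 — Left: 7>2, Center: 1=1, Right: 5=5.
R3 is weakly dominated by R4 (Left: 8>7, Center: 2>1, Right: 5=5).
R4: no other strategy beats it everywhere (R1 at Left (8>2); R2 at Left (8>2); R3 at Left (8>7)).

R1, R2, R3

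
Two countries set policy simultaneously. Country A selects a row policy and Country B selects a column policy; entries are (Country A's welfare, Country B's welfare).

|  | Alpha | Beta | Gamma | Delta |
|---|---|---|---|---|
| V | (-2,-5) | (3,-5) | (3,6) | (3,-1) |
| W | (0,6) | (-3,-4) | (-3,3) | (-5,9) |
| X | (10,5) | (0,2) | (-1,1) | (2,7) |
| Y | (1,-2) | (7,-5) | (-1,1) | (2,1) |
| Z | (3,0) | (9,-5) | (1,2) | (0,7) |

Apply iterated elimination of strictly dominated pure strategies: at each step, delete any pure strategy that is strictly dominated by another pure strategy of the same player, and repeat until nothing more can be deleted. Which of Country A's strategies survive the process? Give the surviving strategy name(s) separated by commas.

Country A's strategy W is strictly dominated by X (Alpha: 10>0, Beta: 0>-3, Gamma: -1>-3, Delta: 2>-5) and is removed.
Country B's strategy Alpha is strictly dominated by Delta (V: -1>-5, X: 7>5, Y: 1>-2, Z: 7>0) and is removed.
Country A's strategy X is strictly dominated by V (Beta: 3>0, Gamma: 3>-1, Delta: 3>2) and is removed.
Country B's strategy Beta is strictly dominated by Gamma (V: 6>-5, Y: 1>-5, Z: 2>-5) and is removed.
Row Y is eliminated: V beats it against every remaining column (Gamma: 3>-1, Delta: 3>2).
Country A's strategy Z is strictly dominated by V (Gamma: 3>1, Delta: 3>0) and is removed.
Column Delta is eliminated: Gamma beats it against every remaining row (V: 6>-1).
Among the remaining strategies, none is strictly dominated by another pure strategy of the same player, so the elimination stops.
Surviving strategies — Country A: {V}; Country B: {Gamma}.

V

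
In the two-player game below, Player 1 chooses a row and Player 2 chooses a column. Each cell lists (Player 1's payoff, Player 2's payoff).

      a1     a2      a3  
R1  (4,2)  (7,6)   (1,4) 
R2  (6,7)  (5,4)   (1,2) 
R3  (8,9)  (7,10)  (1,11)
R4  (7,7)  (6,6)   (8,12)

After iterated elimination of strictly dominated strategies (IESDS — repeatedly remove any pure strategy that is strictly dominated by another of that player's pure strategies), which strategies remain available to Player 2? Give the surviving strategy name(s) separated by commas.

Row R2 is eliminated: R4 beats it against every remaining column (a1: 7>6, a2: 6>5, a3: 8>1).
For Player 2, a3 strictly dominates a1 on the remaining rows (R1: 4>2, R3: 11>9, R4: 12>7); eliminate a1.
Among the remaining strategies, none is strictly dominated by another pure strategy of the same player, so the elimination stops.
Surviving strategies — Player 1: {R1, R3, R4}; Player 2: {a2, a3}.

a2, a3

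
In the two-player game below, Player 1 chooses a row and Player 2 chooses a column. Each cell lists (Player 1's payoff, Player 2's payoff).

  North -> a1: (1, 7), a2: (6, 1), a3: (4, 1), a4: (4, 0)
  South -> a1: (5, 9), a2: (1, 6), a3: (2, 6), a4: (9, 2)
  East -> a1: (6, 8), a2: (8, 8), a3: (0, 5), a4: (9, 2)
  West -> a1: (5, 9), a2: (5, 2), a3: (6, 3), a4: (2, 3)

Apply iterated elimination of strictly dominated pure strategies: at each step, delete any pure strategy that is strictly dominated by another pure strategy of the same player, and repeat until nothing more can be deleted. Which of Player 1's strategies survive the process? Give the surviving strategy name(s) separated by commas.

Player 2's strategy a3 is strictly dominated by a1 (North: 7>1, South: 9>6, East: 8>5, West: 9>3) and is removed.
Row North is eliminated: East beats it against every remaining column (a1: 6>1, a2: 8>6, a4: 9>4).
For Player 1, East strictly dominates West on the remaining columns (a1: 6>5, a2: 8>5, a4: 9>2); eliminate West.
Player 2's strategy a4 is strictly dominated by a1 (South: 9>2, East: 8>2) and is removed.
Row South is eliminated: East beats it against every remaining column (a1: 6>5, a2: 8>1).
Among the remaining strategies, none is strictly dominated by another pure strategy of the same player, so the elimination stops.
Surviving strategies — Player 1: {East}; Player 2: {a1, a2}.

East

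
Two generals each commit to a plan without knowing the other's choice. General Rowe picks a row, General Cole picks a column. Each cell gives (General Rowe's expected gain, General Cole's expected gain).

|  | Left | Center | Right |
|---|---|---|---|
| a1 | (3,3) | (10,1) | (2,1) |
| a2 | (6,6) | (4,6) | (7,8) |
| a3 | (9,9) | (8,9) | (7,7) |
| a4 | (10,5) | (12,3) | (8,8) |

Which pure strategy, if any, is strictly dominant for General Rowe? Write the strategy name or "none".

a4

a4 vs a1: Left: 10>3, Center: 12>10, Right: 8>2.
a4 vs a2: Left: 10>6, Center: 12>4, Right: 8>7.
a4 vs a3: Left: 10>9, Center: 12>8, Right: 8>7.
a4 strictly beats every other strategy against every opponent action, so it is strictly dominant.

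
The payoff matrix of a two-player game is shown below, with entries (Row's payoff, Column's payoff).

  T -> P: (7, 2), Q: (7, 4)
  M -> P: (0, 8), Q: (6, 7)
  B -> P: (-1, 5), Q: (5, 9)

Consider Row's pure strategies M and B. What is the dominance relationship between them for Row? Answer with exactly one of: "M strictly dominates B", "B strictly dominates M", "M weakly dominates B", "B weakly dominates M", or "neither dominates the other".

M strictly dominates B

Compare M to B across each opponent action: P: 0>-1, Q: 6>5.
Every comparison favours M, so M strictly dominates B.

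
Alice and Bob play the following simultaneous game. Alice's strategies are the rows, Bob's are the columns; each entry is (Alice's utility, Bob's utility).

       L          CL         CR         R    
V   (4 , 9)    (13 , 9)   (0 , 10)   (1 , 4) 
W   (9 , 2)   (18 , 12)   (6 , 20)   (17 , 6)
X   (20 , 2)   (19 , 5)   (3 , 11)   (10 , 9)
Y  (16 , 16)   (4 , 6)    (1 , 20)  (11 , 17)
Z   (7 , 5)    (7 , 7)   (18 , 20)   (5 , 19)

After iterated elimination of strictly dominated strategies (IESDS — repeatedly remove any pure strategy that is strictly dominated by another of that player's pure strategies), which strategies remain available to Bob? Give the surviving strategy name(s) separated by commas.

For Alice, W strictly dominates V on the remaining columns (L: 9>4, CL: 18>13, CR: 6>0, R: 17>1); eliminate V.
Column L is eliminated: CR beats it against every remaining row (W: 20>2, X: 11>2, Y: 20>16, Z: 20>5).
Row Y is eliminated: W beats it against every remaining column (CL: 18>4, CR: 6>1, R: 17>11).
For Bob, CR strictly dominates CL on the remaining rows (W: 20>12, X: 11>5, Z: 20>7); eliminate CL.
Alice's strategy X is strictly dominated by W (CR: 6>3, R: 17>10) and is removed.
Column R is eliminated: CR beats it against every remaining row (W: 20>6, Z: 20>19).
For Alice, Z strictly dominates W on the remaining columns (CR: 18>6); eliminate W.
Among the remaining strategies, none is strictly dominated by another pure strategy of the same player, so the elimination stops.
Surviving strategies — Alice: {Z}; Bob: {CR}.

CR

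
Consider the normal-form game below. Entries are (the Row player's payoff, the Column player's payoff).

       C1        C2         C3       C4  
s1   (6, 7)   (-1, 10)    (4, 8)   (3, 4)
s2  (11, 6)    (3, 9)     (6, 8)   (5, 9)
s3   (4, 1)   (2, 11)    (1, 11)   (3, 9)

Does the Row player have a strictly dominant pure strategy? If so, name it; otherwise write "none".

s2 vs s1: C1: 11>6, C2: 3>-1, C3: 6>4, C4: 5>3.
s2 vs s3: C1: 11>4, C2: 3>2, C3: 6>1, C4: 5>3.
s2 strictly beats every other strategy against every opponent action, so it is strictly dominant.

s2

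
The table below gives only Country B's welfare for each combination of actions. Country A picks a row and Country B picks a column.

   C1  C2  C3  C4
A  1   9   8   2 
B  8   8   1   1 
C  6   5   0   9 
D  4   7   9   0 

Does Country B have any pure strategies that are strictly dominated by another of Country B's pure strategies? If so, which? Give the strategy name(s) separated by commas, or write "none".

none

C1: no other strategy beats it everywhere (C2 at B (8=8); C3 at B (8>1); C4 at B (8>1)).
Nothing dominates C2: C1 at A (9>1); C3 at A (9>8); C4 at A (9>2).
Nothing dominates C3: C1 at A (8>1); C2 at D (9>7); C4 at A (8>2).
C4: no other strategy beats it everywhere (C1 at A (2>1); C2 at C (9>5); C3 at B (1=1)).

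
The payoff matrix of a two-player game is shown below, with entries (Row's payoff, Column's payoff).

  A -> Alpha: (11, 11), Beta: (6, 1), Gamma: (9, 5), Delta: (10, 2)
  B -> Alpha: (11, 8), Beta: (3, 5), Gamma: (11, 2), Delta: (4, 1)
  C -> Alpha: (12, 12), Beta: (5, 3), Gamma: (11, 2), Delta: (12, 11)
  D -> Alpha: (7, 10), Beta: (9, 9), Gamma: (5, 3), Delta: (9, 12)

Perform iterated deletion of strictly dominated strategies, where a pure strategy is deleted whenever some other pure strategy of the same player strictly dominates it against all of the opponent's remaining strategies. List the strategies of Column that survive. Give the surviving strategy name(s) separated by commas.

Column's strategy Beta is strictly dominated by Alpha (A: 11>1, B: 8>5, C: 12>3, D: 10>9) and is removed.
For Row, C strictly dominates A on the remaining columns (Alpha: 12>11, Gamma: 11>9, Delta: 12>10); eliminate A.
Row D is eliminated: C beats it against every remaining column (Alpha: 12>7, Gamma: 11>5, Delta: 12>9).
Column Gamma is eliminated: Alpha beats it against every remaining row (B: 8>2, C: 12>2).
For Row, C strictly dominates B on the remaining columns (Alpha: 12>11, Delta: 12>4); eliminate B.
For Column, Alpha strictly dominates Delta on the remaining rows (C: 12>11); eliminate Delta.
Among the remaining strategies, none is strictly dominated by another pure strategy of the same player, so the elimination stops.
Surviving strategies — Row: {C}; Column: {Alpha}.

Alpha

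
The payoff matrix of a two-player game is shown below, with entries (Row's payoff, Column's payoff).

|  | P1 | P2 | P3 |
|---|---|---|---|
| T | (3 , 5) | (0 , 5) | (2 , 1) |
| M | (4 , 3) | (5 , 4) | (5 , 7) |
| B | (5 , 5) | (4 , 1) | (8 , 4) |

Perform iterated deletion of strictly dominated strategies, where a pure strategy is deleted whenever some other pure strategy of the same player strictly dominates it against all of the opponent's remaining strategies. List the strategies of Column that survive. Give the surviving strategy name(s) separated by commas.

Row's strategy T is strictly dominated by M (P1: 4>3, P2: 5>0, P3: 5>2) and is removed.
Column's strategy P2 is strictly dominated by P3 (M: 7>4, B: 4>1) and is removed.
Row's strategy M is strictly dominated by B (P1: 5>4, P3: 8>5) and is removed.
Column P3 is eliminated: P1 beats it against every remaining row (B: 5>4).
Among the remaining strategies, none is strictly dominated by another pure strategy of the same player, so the elimination stops.
Surviving strategies — Row: {B}; Column: {P1}.

P1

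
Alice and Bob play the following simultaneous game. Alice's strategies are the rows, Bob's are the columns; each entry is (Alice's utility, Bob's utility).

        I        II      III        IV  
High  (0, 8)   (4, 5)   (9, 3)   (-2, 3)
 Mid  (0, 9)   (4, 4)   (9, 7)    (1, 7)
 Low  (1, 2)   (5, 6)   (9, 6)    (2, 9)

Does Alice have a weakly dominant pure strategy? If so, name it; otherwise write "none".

Low

Low vs High: I: 1>0, II: 5>4, III: 9=9, IV: 2>-2.
Low vs Mid: I: 1>0, II: 5>4, III: 9=9, IV: 2>1.
Low is at least as good as every other strategy against every opponent action, so it is weakly dominant.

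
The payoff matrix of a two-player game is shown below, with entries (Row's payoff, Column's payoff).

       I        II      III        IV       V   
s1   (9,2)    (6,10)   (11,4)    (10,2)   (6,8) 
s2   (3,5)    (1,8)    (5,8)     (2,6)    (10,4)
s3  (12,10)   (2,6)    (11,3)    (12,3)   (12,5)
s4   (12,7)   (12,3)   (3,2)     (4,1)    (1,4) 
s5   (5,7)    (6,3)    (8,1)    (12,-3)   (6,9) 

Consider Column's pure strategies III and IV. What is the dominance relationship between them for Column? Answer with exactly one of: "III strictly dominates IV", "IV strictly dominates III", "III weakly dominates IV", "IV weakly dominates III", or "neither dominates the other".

Compare III to IV across every action of Row: s1: 4>2, s2: 8>6, s3: 3=3, s4: 2>1, s5: 1>-3.
III is at least as good everywhere and strictly better somewhere (tied only at s3), so III weakly but not strictly dominates IV.

III weakly dominates IV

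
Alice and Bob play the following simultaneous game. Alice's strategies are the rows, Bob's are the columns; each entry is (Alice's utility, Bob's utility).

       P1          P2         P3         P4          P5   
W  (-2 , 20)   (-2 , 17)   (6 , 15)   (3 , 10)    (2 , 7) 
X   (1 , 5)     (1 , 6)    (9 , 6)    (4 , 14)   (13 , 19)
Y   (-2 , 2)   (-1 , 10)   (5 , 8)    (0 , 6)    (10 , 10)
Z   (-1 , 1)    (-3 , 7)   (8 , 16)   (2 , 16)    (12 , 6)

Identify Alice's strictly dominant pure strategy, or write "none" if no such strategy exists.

X vs W: P1: 1>-2, P2: 1>-2, P3: 9>6, P4: 4>3, P5: 13>2.
X vs Y: P1: 1>-2, P2: 1>-1, P3: 9>5, P4: 4>0, P5: 13>10.
X vs Z: P1: 1>-1, P2: 1>-3, P3: 9>8, P4: 4>2, P5: 13>12.
X strictly beats every other strategy against every opponent action, so it is strictly dominant.

X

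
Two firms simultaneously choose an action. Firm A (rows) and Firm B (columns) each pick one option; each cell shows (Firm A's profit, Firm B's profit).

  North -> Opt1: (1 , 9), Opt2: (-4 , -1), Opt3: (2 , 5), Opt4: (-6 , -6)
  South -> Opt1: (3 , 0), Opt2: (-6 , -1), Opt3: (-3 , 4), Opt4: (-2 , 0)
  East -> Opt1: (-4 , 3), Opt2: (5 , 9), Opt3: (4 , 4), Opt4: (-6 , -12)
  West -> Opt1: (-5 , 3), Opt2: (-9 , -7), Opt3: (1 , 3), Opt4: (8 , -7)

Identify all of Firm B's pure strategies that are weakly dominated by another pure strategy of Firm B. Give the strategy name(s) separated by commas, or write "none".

Opt4

Opt1 is not dominated — it holds its own against Opt2 at North (9>-1); Opt3 at North (9>5); Opt4 at North (9>-6).
Nothing dominates Opt2: Opt1 at East (9>3); Opt3 at East (9>4); Opt4 at North (-1>-6).
Opt3 is not dominated — it holds its own against Opt1 at South (4>0); Opt2 at North (5>-1); Opt4 at North (5>-6).
Opt4 is weakly dominated by Opt1 (North: 9>-6, South: 0=0, East: 3>-12, West: 3>-7).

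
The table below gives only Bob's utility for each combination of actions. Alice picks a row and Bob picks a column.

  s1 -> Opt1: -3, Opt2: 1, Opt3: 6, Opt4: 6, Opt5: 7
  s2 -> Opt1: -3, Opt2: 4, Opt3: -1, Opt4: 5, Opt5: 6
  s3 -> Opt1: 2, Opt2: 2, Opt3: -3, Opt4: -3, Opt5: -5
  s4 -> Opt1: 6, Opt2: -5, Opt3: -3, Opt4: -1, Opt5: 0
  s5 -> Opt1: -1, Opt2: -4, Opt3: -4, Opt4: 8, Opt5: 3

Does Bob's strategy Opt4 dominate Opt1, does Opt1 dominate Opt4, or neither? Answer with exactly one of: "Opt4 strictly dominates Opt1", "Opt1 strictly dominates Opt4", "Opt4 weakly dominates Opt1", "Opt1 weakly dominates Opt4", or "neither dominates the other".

neither dominates the other

Compare Opt4 to Opt1 across every action of Alice: s1: 6>-3, s2: 5>-3, s3: -3<2, s4: -1<6, s5: 8>-1.
Opt4 does better at s1, s2, s5 but worse at s3, s4; neither strategy dominates the other.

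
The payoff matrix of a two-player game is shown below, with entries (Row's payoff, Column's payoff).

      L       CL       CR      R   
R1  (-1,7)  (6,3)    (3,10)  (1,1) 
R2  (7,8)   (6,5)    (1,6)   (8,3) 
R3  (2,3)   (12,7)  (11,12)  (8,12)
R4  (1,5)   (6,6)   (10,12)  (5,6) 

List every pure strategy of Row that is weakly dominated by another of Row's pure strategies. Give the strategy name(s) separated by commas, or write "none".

R1, R4

R1: dominated, since R3 does at least as well everywhere (L: 2>-1, CL: 12>6, CR: 11>3, R: 8>1).
R2 is not dominated — it holds its own against R1 at L (7>-1); R3 at L (7>2); R4 at L (7>1).
R3: no other strategy beats it everywhere (R1 at L (2>-1); R2 at CL (12>6); R4 at L (2>1)).
R4 is weakly dominated by R3 (L: 2>1, CL: 12>6, CR: 11>10, R: 8>5).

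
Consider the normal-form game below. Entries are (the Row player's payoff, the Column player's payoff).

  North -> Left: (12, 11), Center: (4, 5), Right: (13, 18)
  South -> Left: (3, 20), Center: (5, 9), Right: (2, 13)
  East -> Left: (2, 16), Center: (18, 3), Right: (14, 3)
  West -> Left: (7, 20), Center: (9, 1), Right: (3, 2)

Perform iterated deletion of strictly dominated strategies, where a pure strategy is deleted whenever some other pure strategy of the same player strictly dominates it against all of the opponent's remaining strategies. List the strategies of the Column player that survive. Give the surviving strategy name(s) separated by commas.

Row South is eliminated: West beats it against every remaining column (Left: 7>3, Center: 9>5, Right: 3>2).
The Column player's strategy Center is strictly dominated by Left (North: 11>5, East: 16>3, West: 20>1) and is removed.
For the Row player, North strictly dominates West on the remaining columns (Left: 12>7, Right: 13>3); eliminate West.
Among the remaining strategies, none is strictly dominated by another pure strategy of the same player, so the elimination stops.
Surviving strategies — the Row player: {North, East}; the Column player: {Left, Right}.

Left, Right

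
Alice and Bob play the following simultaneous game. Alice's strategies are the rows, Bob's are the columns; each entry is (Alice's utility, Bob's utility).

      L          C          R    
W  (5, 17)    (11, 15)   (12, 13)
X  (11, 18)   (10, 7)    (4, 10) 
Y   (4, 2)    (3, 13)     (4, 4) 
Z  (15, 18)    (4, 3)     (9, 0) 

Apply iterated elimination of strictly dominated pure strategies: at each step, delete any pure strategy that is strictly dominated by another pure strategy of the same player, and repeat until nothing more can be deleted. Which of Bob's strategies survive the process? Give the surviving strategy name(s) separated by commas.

L

For Alice, W strictly dominates Y on the remaining columns (L: 5>4, C: 11>3, R: 12>4); eliminate Y.
For Bob, L strictly dominates C on the remaining rows (W: 17>15, X: 18>7, Z: 18>3); eliminate C.
For Alice, Z strictly dominates X on the remaining columns (L: 15>11, R: 9>4); eliminate X.
Bob's strategy R is strictly dominated by L (W: 17>13, Z: 18>0) and is removed.
Row W is eliminated: Z beats it against every remaining column (L: 15>5).
Among the remaining strategies, none is strictly dominated by another pure strategy of the same player, so the elimination stops.
Surviving strategies — Alice: {Z}; Bob: {L}.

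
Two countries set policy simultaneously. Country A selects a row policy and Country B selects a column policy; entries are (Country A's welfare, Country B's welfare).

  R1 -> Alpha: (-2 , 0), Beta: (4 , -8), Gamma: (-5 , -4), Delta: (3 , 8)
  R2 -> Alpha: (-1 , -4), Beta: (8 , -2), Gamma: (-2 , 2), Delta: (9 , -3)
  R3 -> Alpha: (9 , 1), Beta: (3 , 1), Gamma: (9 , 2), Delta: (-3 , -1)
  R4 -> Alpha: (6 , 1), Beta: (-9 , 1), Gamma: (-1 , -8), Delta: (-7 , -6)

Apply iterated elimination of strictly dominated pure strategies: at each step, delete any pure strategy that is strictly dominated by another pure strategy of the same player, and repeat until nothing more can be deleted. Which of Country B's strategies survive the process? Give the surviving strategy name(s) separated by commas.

Country A's strategy R1 is strictly dominated by R2 (Alpha: -1>-2, Beta: 8>4, Gamma: -2>-5, Delta: 9>3) and is removed.
Row R4 is eliminated: R3 beats it against every remaining column (Alpha: 9>6, Beta: 3>-9, Gamma: 9>-1, Delta: -3>-7).
Column Alpha is eliminated: Gamma beats it against every remaining row (R2: 2>-4, R3: 2>1).
For Country B, Gamma strictly dominates Beta on the remaining rows (R2: 2>-2, R3: 2>1); eliminate Beta.
For Country B, Gamma strictly dominates Delta on the remaining rows (R2: 2>-3, R3: 2>-1); eliminate Delta.
Country A's strategy R2 is strictly dominated by R3 (Gamma: 9>-2) and is removed.
Among the remaining strategies, none is strictly dominated by another pure strategy of the same player, so the elimination stops.
Surviving strategies — Country A: {R3}; Country B: {Gamma}.

Gamma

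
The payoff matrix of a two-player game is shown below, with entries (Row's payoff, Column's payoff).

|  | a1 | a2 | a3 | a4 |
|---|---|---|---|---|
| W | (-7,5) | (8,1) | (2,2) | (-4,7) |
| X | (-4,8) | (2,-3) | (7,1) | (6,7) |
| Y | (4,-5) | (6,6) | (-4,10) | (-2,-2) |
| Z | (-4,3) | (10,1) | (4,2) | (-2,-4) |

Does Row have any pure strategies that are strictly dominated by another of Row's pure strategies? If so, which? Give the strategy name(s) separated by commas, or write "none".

W

Z strictly dominates W — a1: -4>-7, a2: 10>8, a3: 4>2, a4: -2>-4.
X: no other strategy beats it everywhere (W at a1 (-4>-7); Y at a3 (7>-4); Z at a1 (-4=-4)).
Y is not dominated — it holds its own against W at a1 (4>-7); X at a1 (4>-4); Z at a1 (4>-4).
Z: no other strategy beats it everywhere (W at a1 (-4>-7); X at a1 (-4=-4); Y at a2 (10>6)).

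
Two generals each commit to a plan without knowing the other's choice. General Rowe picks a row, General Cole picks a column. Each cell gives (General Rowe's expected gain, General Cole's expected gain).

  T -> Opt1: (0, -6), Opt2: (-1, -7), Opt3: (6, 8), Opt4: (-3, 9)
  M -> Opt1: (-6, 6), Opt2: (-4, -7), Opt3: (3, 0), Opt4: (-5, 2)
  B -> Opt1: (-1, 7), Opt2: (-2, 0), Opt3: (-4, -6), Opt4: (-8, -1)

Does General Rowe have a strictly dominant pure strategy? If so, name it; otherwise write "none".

T

T vs M: Opt1: 0>-6, Opt2: -1>-4, Opt3: 6>3, Opt4: -3>-5.
T vs B: Opt1: 0>-1, Opt2: -1>-2, Opt3: 6>-4, Opt4: -3>-8.
T strictly beats every other strategy against every opponent action, so it is strictly dominant.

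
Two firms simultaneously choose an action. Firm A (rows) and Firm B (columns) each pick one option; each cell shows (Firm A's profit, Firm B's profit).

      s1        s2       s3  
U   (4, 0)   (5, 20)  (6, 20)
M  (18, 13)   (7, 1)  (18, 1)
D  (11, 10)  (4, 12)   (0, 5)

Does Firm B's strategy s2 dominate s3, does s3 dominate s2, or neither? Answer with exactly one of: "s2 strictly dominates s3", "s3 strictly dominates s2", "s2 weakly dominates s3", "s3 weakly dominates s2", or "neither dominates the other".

s2 weakly dominates s3

Compare s2 to s3 across every action of Firm A: U: 20=20, M: 1=1, D: 12>5.
s2 is at least as good everywhere and strictly better somewhere (tied only at U, M), so s2 weakly but not strictly dominates s3.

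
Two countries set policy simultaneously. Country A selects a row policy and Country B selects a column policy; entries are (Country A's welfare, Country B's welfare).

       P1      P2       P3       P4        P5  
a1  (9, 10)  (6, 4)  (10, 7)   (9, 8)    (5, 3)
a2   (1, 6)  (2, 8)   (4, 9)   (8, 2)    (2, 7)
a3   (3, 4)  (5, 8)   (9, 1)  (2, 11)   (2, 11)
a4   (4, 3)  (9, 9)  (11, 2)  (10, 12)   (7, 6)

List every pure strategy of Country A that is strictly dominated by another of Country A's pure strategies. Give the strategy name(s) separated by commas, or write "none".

a1: no other strategy beats it everywhere (a2 at P1 (9>1); a3 at P1 (9>3); a4 at P1 (9>4)).
a2 is strictly dominated by a1 (P1: 9>1, P2: 6>2, P3: 10>4, P4: 9>8, P5: 5>2).
a1 strictly dominates a3 — P1: 9>3, P2: 6>5, P3: 10>9, P4: 9>2, P5: 5>2.
a4 is not dominated — it holds its own against a1 at P2 (9>6); a2 at P1 (4>1); a3 at P1 (4>3).

a2, a3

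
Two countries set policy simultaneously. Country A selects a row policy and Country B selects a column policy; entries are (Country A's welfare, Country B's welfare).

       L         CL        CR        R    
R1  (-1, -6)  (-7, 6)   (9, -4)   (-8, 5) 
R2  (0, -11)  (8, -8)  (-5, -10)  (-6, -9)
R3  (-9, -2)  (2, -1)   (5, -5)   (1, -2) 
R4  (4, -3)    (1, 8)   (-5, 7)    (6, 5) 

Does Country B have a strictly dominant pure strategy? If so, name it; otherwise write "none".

CL

CL vs L: R1: 6>-6, R2: -8>-11, R3: -1>-2, R4: 8>-3.
CL vs CR: R1: 6>-4, R2: -8>-10, R3: -1>-5, R4: 8>7.
CL vs R: R1: 6>5, R2: -8>-9, R3: -1>-2, R4: 8>5.
CL strictly beats every other strategy against every opponent action, so it is strictly dominant.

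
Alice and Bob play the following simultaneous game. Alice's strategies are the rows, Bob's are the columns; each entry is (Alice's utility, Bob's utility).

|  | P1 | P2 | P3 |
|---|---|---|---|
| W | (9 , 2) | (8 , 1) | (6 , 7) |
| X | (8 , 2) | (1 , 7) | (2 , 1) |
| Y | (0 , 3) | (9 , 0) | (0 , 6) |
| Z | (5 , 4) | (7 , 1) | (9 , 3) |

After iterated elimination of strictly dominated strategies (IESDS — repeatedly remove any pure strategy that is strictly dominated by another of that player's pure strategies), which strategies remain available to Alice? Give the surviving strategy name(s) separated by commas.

W, Z

For Alice, W strictly dominates X on the remaining columns (P1: 9>8, P2: 8>1, P3: 6>2); eliminate X.
Bob's strategy P2 is strictly dominated by P1 (W: 2>1, Y: 3>0, Z: 4>1) and is removed.
Row Y is eliminated: W beats it against every remaining column (P1: 9>0, P3: 6>0).
Among the remaining strategies, none is strictly dominated by another pure strategy of the same player, so the elimination stops.
Surviving strategies — Alice: {W, Z}; Bob: {P1, P3}.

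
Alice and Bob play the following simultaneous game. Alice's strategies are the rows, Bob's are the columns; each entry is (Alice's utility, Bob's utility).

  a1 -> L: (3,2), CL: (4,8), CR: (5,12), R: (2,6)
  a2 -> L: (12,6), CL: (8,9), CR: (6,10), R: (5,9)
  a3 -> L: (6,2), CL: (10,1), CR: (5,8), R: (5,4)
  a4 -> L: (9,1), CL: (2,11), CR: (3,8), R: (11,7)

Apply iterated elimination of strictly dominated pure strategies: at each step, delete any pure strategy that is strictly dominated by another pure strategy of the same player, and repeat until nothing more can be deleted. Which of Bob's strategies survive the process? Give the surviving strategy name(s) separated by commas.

CR

For Alice, a2 strictly dominates a1 on the remaining columns (L: 12>3, CL: 8>4, CR: 6>5, R: 5>2); eliminate a1.
Bob's strategy L is strictly dominated by CR (a2: 10>6, a3: 8>2, a4: 8>1) and is removed.
Column R is eliminated: CR beats it against every remaining row (a2: 10>9, a3: 8>4, a4: 8>7).
Row a4 is eliminated: a2 beats it against every remaining column (CL: 8>2, CR: 6>3).
Column CL is eliminated: CR beats it against every remaining row (a2: 10>9, a3: 8>1).
For Alice, a2 strictly dominates a3 on the remaining columns (CR: 6>5); eliminate a3.
Among the remaining strategies, none is strictly dominated by another pure strategy of the same player, so the elimination stops.
Surviving strategies — Alice: {a2}; Bob: {CR}.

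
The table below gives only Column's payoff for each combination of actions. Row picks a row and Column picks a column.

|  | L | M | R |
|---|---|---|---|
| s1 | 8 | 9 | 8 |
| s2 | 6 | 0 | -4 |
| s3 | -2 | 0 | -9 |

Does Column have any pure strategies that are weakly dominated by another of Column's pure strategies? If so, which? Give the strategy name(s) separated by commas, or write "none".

L: no other strategy beats it everywhere (M at s2 (6>0); R at s2 (6>-4)).
M is not dominated — it holds its own against L at s1 (9>8); R at s1 (9>8).
R is weakly dominated by L (s1: 8=8, s2: 6>-4, s3: -2>-9).

R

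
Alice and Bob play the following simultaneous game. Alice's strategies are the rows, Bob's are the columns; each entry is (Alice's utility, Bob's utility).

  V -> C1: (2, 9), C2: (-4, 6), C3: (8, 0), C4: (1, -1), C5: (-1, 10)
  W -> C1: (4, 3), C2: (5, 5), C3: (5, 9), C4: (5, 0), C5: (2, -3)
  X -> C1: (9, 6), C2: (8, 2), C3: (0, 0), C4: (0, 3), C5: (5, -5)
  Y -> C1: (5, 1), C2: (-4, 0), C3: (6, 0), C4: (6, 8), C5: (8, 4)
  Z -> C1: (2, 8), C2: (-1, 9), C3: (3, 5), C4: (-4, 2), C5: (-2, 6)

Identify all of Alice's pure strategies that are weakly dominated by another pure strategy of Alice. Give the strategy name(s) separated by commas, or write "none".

Nothing dominates V: W at C3 (8>5); X at C3 (8>0); Y at C3 (8>6); Z at C3 (8>3).
W: no other strategy beats it everywhere (V at C1 (4>2); X at C3 (5>0); Y at C2 (5>-4); Z at C1 (4>2)).
X: no other strategy beats it everywhere (V at C1 (9>2); W at C1 (9>4); Y at C1 (9>5); Z at C1 (9>2)).
Y is not dominated — it holds its own against V at C1 (5>2); W at C1 (5>4); X at C3 (6>0); Z at C1 (5>2).
W weakly dominates Z — C1: 4>2, C2: 5>-1, C3: 5>3, C4: 5>-4, C5: 2>-2.

Z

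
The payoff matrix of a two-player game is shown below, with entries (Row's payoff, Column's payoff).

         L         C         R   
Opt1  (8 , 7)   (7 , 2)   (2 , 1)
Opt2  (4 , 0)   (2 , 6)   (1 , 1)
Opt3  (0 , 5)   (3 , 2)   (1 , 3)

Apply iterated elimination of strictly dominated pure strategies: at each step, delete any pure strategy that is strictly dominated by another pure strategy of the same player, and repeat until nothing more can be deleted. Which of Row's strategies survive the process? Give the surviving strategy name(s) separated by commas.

Opt1

For Row, Opt1 strictly dominates Opt2 on the remaining columns (L: 8>4, C: 7>2, R: 2>1); eliminate Opt2.
Row's strategy Opt3 is strictly dominated by Opt1 (L: 8>0, C: 7>3, R: 2>1) and is removed.
Column C is eliminated: L beats it against every remaining row (Opt1: 7>2).
Column's strategy R is strictly dominated by L (Opt1: 7>1) and is removed.
Among the remaining strategies, none is strictly dominated by another pure strategy of the same player, so the elimination stops.
Surviving strategies — Row: {Opt1}; Column: {L}.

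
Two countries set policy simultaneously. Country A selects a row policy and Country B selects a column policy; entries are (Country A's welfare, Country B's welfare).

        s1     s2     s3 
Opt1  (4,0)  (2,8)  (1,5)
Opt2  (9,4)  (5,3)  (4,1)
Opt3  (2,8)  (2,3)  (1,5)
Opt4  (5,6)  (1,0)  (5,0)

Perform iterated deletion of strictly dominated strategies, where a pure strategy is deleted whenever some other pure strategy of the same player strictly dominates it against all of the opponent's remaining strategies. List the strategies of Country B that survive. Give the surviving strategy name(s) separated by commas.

Country A's strategy Opt1 is strictly dominated by Opt2 (s1: 9>4, s2: 5>2, s3: 4>1) and is removed.
For Country A, Opt2 strictly dominates Opt3 on the remaining columns (s1: 9>2, s2: 5>2, s3: 4>1); eliminate Opt3.
Column s2 is eliminated: s1 beats it against every remaining row (Opt2: 4>3, Opt4: 6>0).
Column s3 is eliminated: s1 beats it against every remaining row (Opt2: 4>1, Opt4: 6>0).
Country A's strategy Opt4 is strictly dominated by Opt2 (s1: 9>5) and is removed.
Among the remaining strategies, none is strictly dominated by another pure strategy of the same player, so the elimination stops.
Surviving strategies — Country A: {Opt2}; Country B: {s1}.

s1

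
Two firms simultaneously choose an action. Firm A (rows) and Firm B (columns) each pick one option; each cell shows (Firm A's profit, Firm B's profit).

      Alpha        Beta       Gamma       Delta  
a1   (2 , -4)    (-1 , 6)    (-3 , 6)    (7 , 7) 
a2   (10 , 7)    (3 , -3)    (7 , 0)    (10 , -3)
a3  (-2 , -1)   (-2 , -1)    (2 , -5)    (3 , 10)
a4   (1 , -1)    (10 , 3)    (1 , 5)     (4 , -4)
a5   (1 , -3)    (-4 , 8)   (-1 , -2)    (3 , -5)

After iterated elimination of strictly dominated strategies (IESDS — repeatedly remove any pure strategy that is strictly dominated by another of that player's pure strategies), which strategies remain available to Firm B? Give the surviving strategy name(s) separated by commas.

Firm A's strategy a1 is strictly dominated by a2 (Alpha: 10>2, Beta: 3>-1, Gamma: 7>-3, Delta: 10>7) and is removed.
Firm A's strategy a3 is strictly dominated by a2 (Alpha: 10>-2, Beta: 3>-2, Gamma: 7>2, Delta: 10>3) and is removed.
Row a5 is eliminated: a2 beats it against every remaining column (Alpha: 10>1, Beta: 3>-4, Gamma: 7>-1, Delta: 10>3).
For Firm B, Gamma strictly dominates Beta on the remaining rows (a2: 0>-3, a4: 5>3); eliminate Beta.
Firm A's strategy a4 is strictly dominated by a2 (Alpha: 10>1, Gamma: 7>1, Delta: 10>4) and is removed.
Column Gamma is eliminated: Alpha beats it against every remaining row (a2: 7>0).
Column Delta is eliminated: Alpha beats it against every remaining row (a2: 7>-3).
Among the remaining strategies, none is strictly dominated by another pure strategy of the same player, so the elimination stops.
Surviving strategies — Firm A: {a2}; Firm B: {Alpha}.

Alpha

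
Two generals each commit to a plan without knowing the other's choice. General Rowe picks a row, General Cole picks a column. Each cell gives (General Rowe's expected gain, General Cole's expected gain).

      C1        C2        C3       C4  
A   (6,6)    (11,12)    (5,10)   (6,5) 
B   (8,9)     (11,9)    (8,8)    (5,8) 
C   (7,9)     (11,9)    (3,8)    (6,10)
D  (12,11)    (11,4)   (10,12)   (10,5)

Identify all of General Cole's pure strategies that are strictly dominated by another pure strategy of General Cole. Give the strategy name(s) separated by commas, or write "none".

none

C1 is not dominated — it holds its own against C2 at B (9=9); C3 at B (9>8); C4 at A (6>5).
C2: no other strategy beats it everywhere (C1 at A (12>6); C3 at A (12>10); C4 at A (12>5)).
C3 is not dominated — it holds its own against C1 at A (10>6); C2 at D (12>4); C4 at A (10>5).
Nothing dominates C4: C1 at C (10>9); C2 at C (10>9); C3 at B (8=8).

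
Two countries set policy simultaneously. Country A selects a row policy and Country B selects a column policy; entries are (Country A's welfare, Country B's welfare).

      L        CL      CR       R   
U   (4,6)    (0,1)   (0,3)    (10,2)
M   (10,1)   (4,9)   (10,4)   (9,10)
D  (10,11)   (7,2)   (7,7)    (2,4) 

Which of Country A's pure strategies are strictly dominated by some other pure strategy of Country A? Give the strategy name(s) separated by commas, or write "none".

none

U is not dominated — it holds its own against M at R (10>9); D at R (10>2).
M: no other strategy beats it everywhere (U at L (10>4); D at L (10=10)).
D is not dominated — it holds its own against U at L (10>4); M at L (10=10).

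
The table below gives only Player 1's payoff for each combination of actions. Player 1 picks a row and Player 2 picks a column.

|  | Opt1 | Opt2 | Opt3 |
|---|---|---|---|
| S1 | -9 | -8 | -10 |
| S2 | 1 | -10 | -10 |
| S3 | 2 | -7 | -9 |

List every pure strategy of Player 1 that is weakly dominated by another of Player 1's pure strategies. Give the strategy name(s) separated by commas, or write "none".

S1, S2

S3 weakly dominates S1 — Opt1: 2>-9, Opt2: -7>-8, Opt3: -9>-10.
S2: dominated, since S3 does at least as well everywhere (Opt1: 2>1, Opt2: -7>-10, Opt3: -9>-10).
Nothing dominates S3: S1 at Opt1 (2>-9); S2 at Opt1 (2>1).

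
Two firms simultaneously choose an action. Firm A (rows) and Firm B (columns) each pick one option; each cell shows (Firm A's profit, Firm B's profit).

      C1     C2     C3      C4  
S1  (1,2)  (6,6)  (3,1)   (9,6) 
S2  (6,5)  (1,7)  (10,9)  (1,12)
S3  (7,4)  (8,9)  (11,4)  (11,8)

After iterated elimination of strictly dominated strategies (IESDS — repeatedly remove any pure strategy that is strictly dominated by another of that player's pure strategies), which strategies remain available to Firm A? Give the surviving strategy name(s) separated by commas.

S3

For Firm A, S3 strictly dominates S1 on the remaining columns (C1: 7>1, C2: 8>6, C3: 11>3, C4: 11>9); eliminate S1.
For Firm A, S3 strictly dominates S2 on the remaining columns (C1: 7>6, C2: 8>1, C3: 11>10, C4: 11>1); eliminate S2.
Firm B's strategy C1 is strictly dominated by C2 (S3: 9>4) and is removed.
Column C3 is eliminated: C2 beats it against every remaining row (S3: 9>4).
Firm B's strategy C4 is strictly dominated by C2 (S3: 9>8) and is removed.
Among the remaining strategies, none is strictly dominated by another pure strategy of the same player, so the elimination stops.
Surviving strategies — Firm A: {S3}; Firm B: {C2}.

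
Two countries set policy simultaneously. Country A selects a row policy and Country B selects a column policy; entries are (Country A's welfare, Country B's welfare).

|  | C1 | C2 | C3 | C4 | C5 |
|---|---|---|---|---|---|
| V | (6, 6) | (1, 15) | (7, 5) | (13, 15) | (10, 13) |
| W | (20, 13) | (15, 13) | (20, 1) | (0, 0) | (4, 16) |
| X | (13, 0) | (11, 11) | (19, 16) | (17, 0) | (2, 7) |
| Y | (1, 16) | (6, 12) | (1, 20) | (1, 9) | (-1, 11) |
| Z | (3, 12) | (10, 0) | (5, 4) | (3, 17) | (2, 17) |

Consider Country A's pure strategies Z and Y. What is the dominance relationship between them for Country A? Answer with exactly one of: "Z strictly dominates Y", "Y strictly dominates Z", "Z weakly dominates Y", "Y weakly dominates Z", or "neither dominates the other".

Z's payoffs vs Y's, by Country B's action — C1: 3>1, C2: 10>6, C3: 5>1, C4: 3>1, C5: 2>-1.
Z gives a strictly higher payoff against each choice by Country B, so Z strictly dominates Y.

Z strictly dominates Y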